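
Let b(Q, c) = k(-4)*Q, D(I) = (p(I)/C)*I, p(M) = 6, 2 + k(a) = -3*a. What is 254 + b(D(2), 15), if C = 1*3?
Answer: 294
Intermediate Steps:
k(a) = -2 - 3*a
C = 3
D(I) = 2*I (D(I) = (6/3)*I = (6*(⅓))*I = 2*I)
b(Q, c) = 10*Q (b(Q, c) = (-2 - 3*(-4))*Q = (-2 + 12)*Q = 10*Q)
254 + b(D(2), 15) = 254 + 10*(2*2) = 254 + 10*4 = 254 + 40 = 294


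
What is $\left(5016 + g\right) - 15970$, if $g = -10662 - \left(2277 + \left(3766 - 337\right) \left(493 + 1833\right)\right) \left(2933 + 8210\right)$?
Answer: $-88900335349$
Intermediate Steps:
$g = -88900324395$ ($g = -10662 - \left(2277 + 3429 \cdot 2326\right) 11143 = -10662 - \left(2277 + 7975854\right) 11143 = -10662 - 7978131 \cdot 11143 = -10662 - 88900313733 = -88900324395$)
$\left(5016 + g\right) - 15970 = \left(5016 - 88900324395\right) - 15970 = -88900319379 - 15970 = -88900335349$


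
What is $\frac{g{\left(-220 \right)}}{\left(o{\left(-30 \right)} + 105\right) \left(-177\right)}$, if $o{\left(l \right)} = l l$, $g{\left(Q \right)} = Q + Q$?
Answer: $\frac{88}{35577} \approx 0.0024735$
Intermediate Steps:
$g{\left(Q \right)} = 2 Q$
$o{\left(l \right)} = l^{2}$
$\frac{g{\left(-220 \right)}}{\left(o{\left(-30 \right)} + 105\right) \left(-177\right)} = \frac{2 \left(-220\right)}{\left(\left(-30\right)^{2} + 105\right) \left(-177\right)} = - \frac{440}{\left(900 + 105\right) \left(-177\right)} = - \frac{440}{1005 \left(-177\right)} = - \frac{440}{-177885} = \left(-440\right) \left(- \frac{1}{177885}\right) = \frac{88}{35577}$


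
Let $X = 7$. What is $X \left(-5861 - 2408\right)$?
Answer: $-57883$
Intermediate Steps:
$X \left(-5861 - 2408\right) = 7 \left(-5861 - 2408\right) = 7 \left(-8269\right) = -57883$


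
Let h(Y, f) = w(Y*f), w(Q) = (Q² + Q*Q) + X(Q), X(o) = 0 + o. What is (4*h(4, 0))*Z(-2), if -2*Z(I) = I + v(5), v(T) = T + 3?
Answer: 0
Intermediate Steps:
X(o) = o
v(T) = 3 + T
Z(I) = -4 - I/2 (Z(I) = -(I + (3 + 5))/2 = -(I + 8)/2 = -(8 + I)/2 = -4 - I/2)
w(Q) = Q + 2*Q² (w(Q) = (Q² + Q*Q) + Q = (Q² + Q²) + Q = 2*Q² + Q = Q + 2*Q²)
h(Y, f) = Y*f*(1 + 2*Y*f) (h(Y, f) = (Y*f)*(1 + 2*(Y*f)) = (Y*f)*(1 + 2*Y*f) = Y*f*(1 + 2*Y*f))
(4*h(4, 0))*Z(-2) = (4*(4*0*(1 + 2*4*0)))*(-4 - ½*(-2)) = (4*(4*0*(1 + 0)))*(-4 + 1) = (4*(4*0*1))*(-3) = (4*0)*(-3) = 0*(-3) = 0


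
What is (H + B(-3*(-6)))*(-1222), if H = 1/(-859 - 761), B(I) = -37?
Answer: 36623951/810 ≈ 45215.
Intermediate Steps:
H = -1/1620 (H = 1/(-1620) = -1/1620 ≈ -0.00061728)
(H + B(-3*(-6)))*(-1222) = (-1/1620 - 37)*(-1222) = -59941/1620*(-1222) = 36623951/810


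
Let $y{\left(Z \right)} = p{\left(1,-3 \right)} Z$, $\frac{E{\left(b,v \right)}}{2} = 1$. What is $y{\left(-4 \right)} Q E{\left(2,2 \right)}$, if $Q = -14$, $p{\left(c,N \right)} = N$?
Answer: $-336$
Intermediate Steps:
$E{\left(b,v \right)} = 2$ ($E{\left(b,v \right)} = 2 \cdot 1 = 2$)
$y{\left(Z \right)} = - 3 Z$
$y{\left(-4 \right)} Q E{\left(2,2 \right)} = \left(-3\right) \left(-4\right) \left(-14\right) 2 = 12 \left(-14\right) 2 = \left(-168\right) 2 = -336$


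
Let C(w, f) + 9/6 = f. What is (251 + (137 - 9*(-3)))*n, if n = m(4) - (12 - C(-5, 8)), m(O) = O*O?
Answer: 8715/2 ≈ 4357.5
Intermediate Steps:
m(O) = O²
C(w, f) = -3/2 + f
n = 21/2 (n = 4² - (12 - (-3/2 + 8)) = 16 - (12 - 1*13/2) = 16 - (12 - 13/2) = 16 - 1*11/2 = 16 - 11/2 = 21/2 ≈ 10.500)
(251 + (137 - 9*(-3)))*n = (251 + (137 - 9*(-3)))*(21/2) = (251 + (137 + 27))*(21/2) = (251 + 164)*(21/2) = 415*(21/2) = 8715/2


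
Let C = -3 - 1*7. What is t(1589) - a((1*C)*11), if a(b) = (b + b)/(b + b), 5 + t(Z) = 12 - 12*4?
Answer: -42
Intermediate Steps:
t(Z) = -41 (t(Z) = -5 + (12 - 12*4) = -5 + (12 - 48) = -5 - 36 = -41)
C = -10 (C = -3 - 7 = -10)
a(b) = 1 (a(b) = (2*b)/((2*b)) = (2*b)*(1/(2*b)) = 1)
t(1589) - a((1*C)*11) = -41 - 1*1 = -41 - 1 = -42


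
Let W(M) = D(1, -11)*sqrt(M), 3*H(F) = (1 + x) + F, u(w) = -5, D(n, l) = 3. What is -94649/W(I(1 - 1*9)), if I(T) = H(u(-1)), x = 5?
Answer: -94649*sqrt(3)/3 ≈ -54646.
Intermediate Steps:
H(F) = 2 + F/3 (H(F) = ((1 + 5) + F)/3 = (6 + F)/3 = 2 + F/3)
I(T) = 1/3 (I(T) = 2 + (1/3)*(-5) = 2 - 5/3 = 1/3)
W(M) = 3*sqrt(M)
-94649/W(I(1 - 1*9)) = -94649*sqrt(3)/3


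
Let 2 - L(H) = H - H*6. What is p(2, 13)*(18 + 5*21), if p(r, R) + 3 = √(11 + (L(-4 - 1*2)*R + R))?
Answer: -369 + 246*I*√85 ≈ -369.0 + 2268.0*I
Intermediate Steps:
L(H) = 2 + 5*H (L(H) = 2 - (H - H*6) = 2 - (H - 6*H) = 2 - (-5)*H = 2 + 5*H)
p(r, R) = -3 + √(11 - 27*R) (p(r, R) = -3 + √(11 + ((2 + 5*(-4 - 1*2))*R + R)) = -3 + √(11 + ((2 + 5*(-4 - 2))*R + R)) = -3 + √(11 + ((2 + 5*(-6))*R + R)) = -3 + √(11 + ((2 - 30)*R + R)) = -3 + √(11 + (-28*R + R)) = -3 + √(11 - 27*R))
p(2, 13)*(18 + 5*21) = (-3 + √(11 - 27*13))*(18 + 5*21) = (-3 + √(11 - 351))*(18 + 105) = (-3 + √(-340))*123 = (-3 + 2*I*√85)*123 = -369 + 246*I*√85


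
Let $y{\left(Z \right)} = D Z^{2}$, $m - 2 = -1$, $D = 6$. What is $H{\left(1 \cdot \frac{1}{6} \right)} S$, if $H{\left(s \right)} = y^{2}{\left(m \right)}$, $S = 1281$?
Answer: $46116$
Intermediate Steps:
$m = 1$ ($m = 2 - 1 = 1$)
$y{\left(Z \right)} = 6 Z^{2}$
$H{\left(s \right)} = 36$ ($H{\left(s \right)} = \left(6 \cdot 1^{2}\right)^{2} = \left(6 \cdot 1\right)^{2} = 6^{2} = 36$)
$H{\left(1 \cdot \frac{1}{6} \right)} S = 36 \cdot 1281 = 46116$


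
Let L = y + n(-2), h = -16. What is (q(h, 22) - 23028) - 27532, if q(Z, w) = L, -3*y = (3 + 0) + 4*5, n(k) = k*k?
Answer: -151691/3 ≈ -50564.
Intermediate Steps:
n(k) = k²
y = -23/3 (y = -((3 + 0) + 4*5)/3 = -(3 + 20)/3 = -⅓*23 = -23/3 ≈ -7.6667)
L = -11/3 (L = -23/3 + (-2)² = -23/3 + 4 = -11/3 ≈ -3.6667)
q(Z, w) = -11/3
(q(h, 22) - 23028) - 27532 = (-11/3 - 23028) - 27532 = -69095/3 - 27532 = -151691/3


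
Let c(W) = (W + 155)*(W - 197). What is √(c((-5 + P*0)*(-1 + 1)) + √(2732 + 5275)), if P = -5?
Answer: √(-30535 + √8007) ≈ 174.49*I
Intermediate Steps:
c(W) = (-197 + W)*(155 + W) (c(W) = (155 + W)*(-197 + W) = (-197 + W)*(155 + W))
√(c((-5 + P*0)*(-1 + 1)) + √(2732 + 5275)) = √((-30535 + ((-5 - 5*0)*(-1 + 1))² - 42*(-5 - 5*0)*(-1 + 1)) + √(2732 + 5275)) = √((-30535 + ((-5 + 0)*0)² - 42*(-5 + 0)*0) + √8007) = √((-30535 + (-5*0)² - (-210)*0) + √8007) = √((-30535 + 0² - 42*0) + √8007) = √((-30535 + 0 + 0) + √8007) = √(-30535 + √8007)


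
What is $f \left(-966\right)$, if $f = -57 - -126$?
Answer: $-66654$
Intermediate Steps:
$f = 69$ ($f = -57 + 126 = 69$)
$f \left(-966\right) = 69 \left(-966\right) = -66654$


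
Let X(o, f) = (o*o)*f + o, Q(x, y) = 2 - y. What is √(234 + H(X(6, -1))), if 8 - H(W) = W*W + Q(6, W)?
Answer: I*√690 ≈ 26.268*I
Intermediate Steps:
X(o, f) = o + f*o² (X(o, f) = o²*f + o = f*o² + o = o + f*o²)
H(W) = 6 + W - W² (H(W) = 8 - (W*W + (2 - W)) = 8 - (W² + (2 - W)) = 8 - (2 + W² - W) = 8 + (-2 + W - W²) = 6 + W - W²)
√(234 + H(X(6, -1))) = √(234 + (6 + 6*(1 - 1*6) - (6*(1 - 1*6))²)) = √(234 + (6 + 6*(1 - 6) - (6*(1 - 6))²)) = √(234 + (6 + 6*(-5) - (6*(-5))²)) = √(234 + (6 - 30 - 1*(-30)²)) = √(234 + (6 - 30 - 1*900)) = √(234 + (6 - 30 - 900)) = √(234 - 924) = √(-690) = I*√690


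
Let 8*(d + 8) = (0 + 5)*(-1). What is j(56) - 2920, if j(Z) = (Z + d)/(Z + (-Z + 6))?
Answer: -139781/48 ≈ -2912.1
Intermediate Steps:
d = -69/8 (d = -8 + ((0 + 5)*(-1))/8 = -8 + (5*(-1))/8 = -8 + (1/8)*(-5) = -8 - 5/8 = -69/8 ≈ -8.6250)
j(Z) = -23/16 + Z/6 (j(Z) = (Z - 69/8)/(Z + (-Z + 6)) = (-69/8 + Z)/(Z + (6 - Z)) = (-69/8 + Z)/6 = (-69/8 + Z)*(1/6) = -23/16 + Z/6)
j(56) - 2920 = (-23/16 + (1/6)*56) - 2920 = (-23/16 + 28/3) - 2920 = 379/48 - 2920 = -139781/48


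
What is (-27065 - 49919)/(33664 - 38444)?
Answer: 19246/1195 ≈ 16.105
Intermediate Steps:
(-27065 - 49919)/(33664 - 38444) = -76984/(-4780) = -76984*(-1/4780) = 19246/1195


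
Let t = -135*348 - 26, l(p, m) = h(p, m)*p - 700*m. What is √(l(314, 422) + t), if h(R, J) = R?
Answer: 9*I*√3010 ≈ 493.77*I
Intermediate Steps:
l(p, m) = p² - 700*m (l(p, m) = p*p - 700*m = p² - 700*m)
t = -47006 (t = -46980 - 26 = -47006)
√(l(314, 422) + t) = √((314² - 700*422) - 47006) = √((98596 - 295400) - 47006) = √(-196804 - 47006) = √(-243810) = 9*I*√3010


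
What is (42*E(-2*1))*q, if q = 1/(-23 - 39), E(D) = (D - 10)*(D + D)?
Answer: -1008/31 ≈ -32.516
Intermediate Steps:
E(D) = 2*D*(-10 + D) (E(D) = (-10 + D)*(2*D) = 2*D*(-10 + D))
q = -1/62 (q = 1/(-62) = -1/62 ≈ -0.016129)
(42*E(-2*1))*q = (42*(2*(-2*1)*(-10 - 2*1)))*(-1/62) = (42*(2*(-2)*(-10 - 2)))*(-1/62) = (42*(2*(-2)*(-12)))*(-1/62) = (42*48)*(-1/62) = 2016*(-1/62) = -1008/31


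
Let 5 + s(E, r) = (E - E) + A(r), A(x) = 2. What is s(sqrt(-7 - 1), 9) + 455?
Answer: 452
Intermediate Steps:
s(E, r) = -3 (s(E, r) = -5 + ((E - E) + 2) = -5 + (0 + 2) = -5 + 2 = -3)
s(sqrt(-7 - 1), 9) + 455 = -3 + 455 = 452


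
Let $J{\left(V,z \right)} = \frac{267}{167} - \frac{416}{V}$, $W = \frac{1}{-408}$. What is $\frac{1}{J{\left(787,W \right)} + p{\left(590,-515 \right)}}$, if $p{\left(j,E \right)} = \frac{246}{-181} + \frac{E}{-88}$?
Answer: $\frac{2093401112}{11646363939} \approx 0.17975$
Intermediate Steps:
$W = - \frac{1}{408} \approx -0.002451$
$p{\left(j,E \right)} = - \frac{246}{181} - \frac{E}{88}$ ($p{\left(j,E \right)} = 246 \left(- \frac{1}{181}\right) + E \left(- \frac{1}{88}\right) = - \frac{246}{181} - \frac{E}{88}$)
$J{\left(V,z \right)} = \frac{267}{167} - \frac{416}{V}$ ($J{\left(V,z \right)} = 267 \cdot \frac{1}{167} - \frac{416}{V} = \frac{267}{167} - \frac{416}{V}$)
$\frac{1}{J{\left(787,W \right)} + p{\left(590,-515 \right)}} = \frac{1}{\left(\frac{267}{167} - \frac{416}{787}\right) - - \frac{71567}{15928}} = \frac{1}{\left(\frac{267}{167} - \frac{416}{787}\right) + \left(- \frac{246}{181} + \frac{515}{88}\right)} = \frac{1}{\left(\frac{267}{167} - \frac{416}{787}\right) + \frac{71567}{15928}} = \frac{1}{\frac{140657}{131429} + \frac{71567}{15928}} = \frac{1}{\frac{11646363939}{2093401112}} = \frac{2093401112}{11646363939}$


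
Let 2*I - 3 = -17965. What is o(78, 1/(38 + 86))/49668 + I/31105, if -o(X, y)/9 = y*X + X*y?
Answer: -4613011801/15964205780 ≈ -0.28896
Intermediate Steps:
I = -8981 (I = 3/2 + (1/2)*(-17965) = 3/2 - 17965/2 = -8981)
o(X, y) = -18*X*y (o(X, y) = -9*(y*X + X*y) = -9*(X*y + X*y) = -18*X*y)
o(78, 1/(38 + 86))/49668 + I/31105 = -18*78/(38 + 86)/49668 - 8981/31105 = -18*78/124*(1/49668) - 8981*1/31105 = -18*78*1/124*(1/49668) - 8981/31105 = -351/31*1/49668 - 8981/31105 = -117/513236 - 8981/31105 = -4613011801/15964205780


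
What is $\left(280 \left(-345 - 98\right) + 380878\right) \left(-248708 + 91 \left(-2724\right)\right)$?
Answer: $-127543696096$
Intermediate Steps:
$\left(280 \left(-345 - 98\right) + 380878\right) \left(-248708 + 91 \left(-2724\right)\right) = \left(280 \left(-443\right) + 380878\right) \left(-248708 - 247884\right) = \left(-124040 + 380878\right) \left(-496592\right) = 256838 \left(-496592\right) = -127543696096$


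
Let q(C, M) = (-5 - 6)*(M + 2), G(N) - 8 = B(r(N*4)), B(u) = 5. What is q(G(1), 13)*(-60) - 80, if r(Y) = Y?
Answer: 9820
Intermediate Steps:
G(N) = 13 (G(N) = 8 + 5 = 13)
q(C, M) = -22 - 11*M (q(C, M) = -11*(2 + M) = -22 - 11*M)
q(G(1), 13)*(-60) - 80 = (-22 - 11*13)*(-60) - 80 = (-22 - 143)*(-60) - 80 = -165*(-60) - 80 = 9900 - 80 = 9820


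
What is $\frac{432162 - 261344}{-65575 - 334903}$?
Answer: $- \frac{85409}{200239} \approx -0.42654$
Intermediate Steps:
$\frac{432162 - 261344}{-65575 - 334903} = \frac{170818}{-400478} = 170818 \left(- \frac{1}{400478}\right) = - \frac{85409}{200239}$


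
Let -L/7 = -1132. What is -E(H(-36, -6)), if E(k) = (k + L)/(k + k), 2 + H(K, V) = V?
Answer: 1979/4 ≈ 494.75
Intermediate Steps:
L = 7924 (L = -7*(-1132) = 7924)
H(K, V) = -2 + V
E(k) = (7924 + k)/(2*k) (E(k) = (k + 7924)/(k + k) = (7924 + k)/((2*k)) = (7924 + k)*(1/(2*k)) = (7924 + k)/(2*k))
-E(H(-36, -6)) = -(7924 + (-2 - 6))/(2*(-2 - 6)) = -(7924 - 8)/(2*(-8)) = -(-1)*7916/(2*8) = -1*(-1979/4) = 1979/4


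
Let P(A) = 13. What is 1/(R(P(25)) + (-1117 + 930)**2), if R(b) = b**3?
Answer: 1/37166 ≈ 2.6906e-5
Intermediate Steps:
1/(R(P(25)) + (-1117 + 930)**2) = 1/(13**3 + (-1117 + 930)**2) = 1/(2197 + (-187)**2) = 1/(2197 + 34969) = 1/37166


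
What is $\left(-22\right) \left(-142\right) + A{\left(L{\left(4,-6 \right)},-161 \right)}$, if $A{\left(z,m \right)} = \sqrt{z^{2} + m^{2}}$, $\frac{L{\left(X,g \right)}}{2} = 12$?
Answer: $3124 + \sqrt{26497} \approx 3286.8$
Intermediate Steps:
$L{\left(X,g \right)} = 24$ ($L{\left(X,g \right)} = 2 \cdot 12 = 24$)
$A{\left(z,m \right)} = \sqrt{m^{2} + z^{2}}$
$\left(-22\right) \left(-142\right) + A{\left(L{\left(4,-6 \right)},-161 \right)} = \left(-22\right) \left(-142\right) + \sqrt{\left(-161\right)^{2} + 24^{2}} = 3124 + \sqrt{25921 + 576} = 3124 + \sqrt{26497}$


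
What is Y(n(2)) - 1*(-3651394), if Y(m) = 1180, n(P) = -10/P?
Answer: 3652574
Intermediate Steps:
Y(n(2)) - 1*(-3651394) = 1180 - 1*(-3651394) = 1180 + 3651394 = 3652574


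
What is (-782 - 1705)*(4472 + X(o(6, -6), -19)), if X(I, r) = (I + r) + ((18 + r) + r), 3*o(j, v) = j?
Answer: -11029845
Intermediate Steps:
o(j, v) = j/3
X(I, r) = 18 + I + 3*r (X(I, r) = (I + r) + (18 + 2*r) = 18 + I + 3*r)
(-782 - 1705)*(4472 + X(o(6, -6), -19)) = (-782 - 1705)*(4472 + (18 + (1/3)*6 + 3*(-19))) = -2487*(4472 + (18 + 2 - 57)) = -2487*(4472 - 37) = -2487*4435 = -11029845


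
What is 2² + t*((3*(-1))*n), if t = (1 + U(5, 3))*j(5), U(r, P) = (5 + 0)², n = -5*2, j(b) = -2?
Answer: -1556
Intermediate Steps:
n = -10
U(r, P) = 25 (U(r, P) = 5² = 25)
t = -52 (t = (1 + 25)*(-2) = 26*(-2) = -52)
2² + t*((3*(-1))*n) = 2² - 52*3*(-1)*(-10) = 4 - (-156)*(-10) = 4 - 52*30 = 4 - 1560 = -1556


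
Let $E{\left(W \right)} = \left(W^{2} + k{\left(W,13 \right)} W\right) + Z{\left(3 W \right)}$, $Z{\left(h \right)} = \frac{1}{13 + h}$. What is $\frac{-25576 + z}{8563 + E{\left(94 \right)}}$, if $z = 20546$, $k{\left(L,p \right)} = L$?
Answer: $- \frac{741925}{3869663} \approx -0.19173$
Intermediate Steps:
$E{\left(W \right)} = \frac{1}{13 + 3 W} + 2 W^{2}$ ($E{\left(W \right)} = \left(W^{2} + W W\right) + \frac{1}{13 + 3 W} = \left(W^{2} + W^{2}\right) + \frac{1}{13 + 3 W} = 2 W^{2} + \frac{1}{13 + 3 W} = \frac{1}{13 + 3 W} + 2 W^{2}$)
$\frac{-25576 + z}{8563 + E{\left(94 \right)}} = \frac{-25576 + 20546}{8563 + \frac{1 + 94^{2} \left(26 + 6 \cdot 94\right)}{13 + 3 \cdot 94}} = - \frac{5030}{8563 + \frac{1 + 8836 \left(26 + 564\right)}{13 + 282}} = - \frac{5030}{8563 + \frac{1 + 8836 \cdot 590}{295}} = - \frac{5030}{8563 + \frac{1 + 5213240}{295}} = - \frac{5030}{8563 + \frac{1}{295} \cdot 5213241} = - \frac{5030}{8563 + \frac{5213241}{295}} = - \frac{5030}{\frac{7739326}{295}} = \left(-5030\right) \frac{295}{7739326} = - \frac{741925}{3869663}$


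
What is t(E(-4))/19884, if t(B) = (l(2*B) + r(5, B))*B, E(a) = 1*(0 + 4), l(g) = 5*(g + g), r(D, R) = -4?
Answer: 76/4971 ≈ 0.015289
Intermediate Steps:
l(g) = 10*g (l(g) = 5*(2*g) = 10*g)
E(a) = 4 (E(a) = 1*4 = 4)
t(B) = B*(-4 + 20*B) (t(B) = (10*(2*B) - 4)*B = (20*B - 4)*B = (-4 + 20*B)*B = B*(-4 + 20*B))
t(E(-4))/19884 = (4*4*(-1 + 5*4))/19884 = (4*4*(-1 + 20))*(1/19884) = (4*4*19)*(1/19884) = 304*(1/19884) = 76/4971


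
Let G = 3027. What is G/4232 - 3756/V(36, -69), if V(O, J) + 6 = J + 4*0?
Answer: 5374139/105800 ≈ 50.795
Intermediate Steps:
V(O, J) = -6 + J (V(O, J) = -6 + (J + 4*0) = -6 + (J + 0) = -6 + J)
G/4232 - 3756/V(36, -69) = 3027/4232 - 3756/(-6 - 69) = 3027*(1/4232) - 3756/(-75) = 3027/4232 - 3756*(-1/75) = 3027/4232 + 1252/25 = 5374139/105800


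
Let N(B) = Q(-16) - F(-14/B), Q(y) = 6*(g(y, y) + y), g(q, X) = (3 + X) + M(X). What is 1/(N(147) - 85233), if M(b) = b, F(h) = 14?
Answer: -1/85517 ≈ -1.1694e-5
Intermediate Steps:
g(q, X) = 3 + 2*X (g(q, X) = (3 + X) + X = 3 + 2*X)
Q(y) = 18 + 18*y (Q(y) = 6*((3 + 2*y) + y) = 6*(3 + 3*y) = 18 + 18*y)
N(B) = -284 (N(B) = (18 + 18*(-16)) - 1*14 = (18 - 288) - 14 = -270 - 14 = -284)
1/(N(147) - 85233) = 1/(-284 - 85233) = 1/(-85517) = -1/85517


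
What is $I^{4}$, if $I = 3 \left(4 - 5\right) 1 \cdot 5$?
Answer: $50625$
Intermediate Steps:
$I = -15$ ($I = 3 \left(-1\right) 1 \cdot 5 = \left(-3\right) 1 \cdot 5 = \left(-3\right) 5 = -15$)
$I^{4} = \left(-15\right)^{4} = 50625$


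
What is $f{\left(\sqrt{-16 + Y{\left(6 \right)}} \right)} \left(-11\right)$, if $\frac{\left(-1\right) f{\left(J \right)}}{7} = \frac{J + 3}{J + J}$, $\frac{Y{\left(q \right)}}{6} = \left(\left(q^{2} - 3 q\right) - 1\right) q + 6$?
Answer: $\frac{77}{2} + \frac{231 \sqrt{158}}{632} \approx 43.094$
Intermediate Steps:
$Y{\left(q \right)} = 36 + 6 q \left(-1 + q^{2} - 3 q\right)$ ($Y{\left(q \right)} = 6 \left(\left(\left(q^{2} - 3 q\right) - 1\right) q + 6\right) = 6 \left(\left(-1 + q^{2} - 3 q\right) q + 6\right) = 6 \left(q \left(-1 + q^{2} - 3 q\right) + 6\right) = 6 \left(6 + q \left(-1 + q^{2} - 3 q\right)\right) = 36 + 6 q \left(-1 + q^{2} - 3 q\right)$)
$f{\left(J \right)} = - \frac{7 \left(3 + J\right)}{2 J}$ ($f{\left(J \right)} = - 7 \frac{J + 3}{J + J} = - 7 \frac{3 + J}{2 J} = - \frac{7 \left(3 + J\right)}{2 J}$)
$f{\left(\sqrt{-16 + Y{\left(6 \right)}} \right)} \left(-11\right) = \frac{7 \left(-3 - \sqrt{-16 + \left(36 - 18 \cdot 6^{2} - 36 + 6 \cdot 6^{3}\right)}\right)}{2 \sqrt{-16 + \left(36 - 18 \cdot 6^{2} - 36 + 6 \cdot 6^{3}\right)}} \left(-11\right) = \frac{7 \left(-3 - \sqrt{-16 + \left(36 - 648 - 36 + 6 \cdot 216\right)}\right)}{2 \sqrt{-16 + \left(36 - 648 - 36 + 6 \cdot 216\right)}} \left(-11\right) = \frac{7 \left(-3 - \sqrt{-16 + \left(36 - 648 - 36 + 1296\right)}\right)}{2 \sqrt{-16 + \left(36 - 648 - 36 + 1296\right)}} \left(-11\right) = \frac{7 \left(-3 - \sqrt{-16 + 648}\right)}{2 \sqrt{-16 + 648}} \left(-11\right) = \frac{7 \left(-3 - \sqrt{632}\right)}{2 \sqrt{632}} \left(-11\right) = \frac{7 \left(-3 - 2 \sqrt{158}\right)}{2 \cdot 2 \sqrt{158}} \left(-11\right) = \frac{7 \frac{\sqrt{158}}{316} \left(-3 - 2 \sqrt{158}\right)}{2} \left(-11\right) = \frac{7 \sqrt{158} \left(-3 - 2 \sqrt{158}\right)}{632} \left(-11\right) = - \frac{77 \sqrt{158} \left(-3 - 2 \sqrt{158}\right)}{632}$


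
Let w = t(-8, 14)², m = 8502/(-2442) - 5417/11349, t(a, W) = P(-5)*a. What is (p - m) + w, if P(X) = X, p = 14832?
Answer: 75918400828/4619043 ≈ 16436.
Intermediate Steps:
t(a, W) = -5*a
m = -18286252/4619043 (m = 8502*(-1/2442) - 5417*1/11349 = -1417/407 - 5417/11349 = -18286252/4619043 ≈ -3.9589)
w = 1600 (w = (-5*(-8))² = 40² = 1600)
(p - m) + w = (14832 - 1*(-18286252/4619043)) + 1600 = (14832 + 18286252/4619043) + 1600 = 68527932028/4619043 + 1600 = 75918400828/4619043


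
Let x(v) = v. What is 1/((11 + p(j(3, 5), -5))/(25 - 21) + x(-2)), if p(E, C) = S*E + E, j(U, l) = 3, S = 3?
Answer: 4/15 ≈ 0.26667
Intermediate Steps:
p(E, C) = 4*E (p(E, C) = 3*E + E = 4*E)
1/((11 + p(j(3, 5), -5))/(25 - 21) + x(-2)) = 1/((11 + 4*3)/(25 - 21) - 2) = 1/((11 + 12)/4 - 2) = 1/(23*(1/4) - 2) = 1/(23/4 - 2) = 1/(15/4) = (4/15)*1 = 4/15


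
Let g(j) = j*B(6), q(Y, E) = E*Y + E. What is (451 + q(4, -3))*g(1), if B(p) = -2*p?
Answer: -5232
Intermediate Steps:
q(Y, E) = E + E*Y
g(j) = -12*j (g(j) = j*(-2*6) = j*(-12) = -12*j)
(451 + q(4, -3))*g(1) = (451 - 3*(1 + 4))*(-12*1) = (451 - 3*5)*(-12) = (451 - 15)*(-12) = 436*(-12) = -5232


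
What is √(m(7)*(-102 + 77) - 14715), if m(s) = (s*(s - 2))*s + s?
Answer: 3*I*√2335 ≈ 144.97*I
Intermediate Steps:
m(s) = s + s²*(-2 + s) (m(s) = (s*(-2 + s))*s + s = s²*(-2 + s) + s = s + s²*(-2 + s))
√(m(7)*(-102 + 77) - 14715) = √((7*(1 + 7² - 2*7))*(-102 + 77) - 14715) = √((7*(1 + 49 - 14))*(-25) - 14715) = √((7*36)*(-25) - 14715) = √(252*(-25) - 14715) = √(-6300 - 14715) = √(-21015) = 3*I*√2335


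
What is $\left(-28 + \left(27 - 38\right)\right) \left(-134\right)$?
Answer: $5226$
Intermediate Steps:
$\left(-28 + \left(27 - 38\right)\right) \left(-134\right) = \left(-28 - 11\right) \left(-134\right) = \left(-39\right) \left(-134\right) = 5226$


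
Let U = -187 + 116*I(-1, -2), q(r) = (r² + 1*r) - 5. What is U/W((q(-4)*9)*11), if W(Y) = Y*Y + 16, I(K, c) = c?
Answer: -419/480265 ≈ -0.00087244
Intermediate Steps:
q(r) = -5 + r + r² (q(r) = (r² + r) - 5 = (r + r²) - 5 = -5 + r + r²)
W(Y) = 16 + Y² (W(Y) = Y² + 16 = 16 + Y²)
U = -419 (U = -187 + 116*(-2) = -187 - 232 = -419)
U/W((q(-4)*9)*11) = -419/(16 + (((-5 - 4 + (-4)²)*9)*11)²) = -419/(16 + (((-5 - 4 + 16)*9)*11)²) = -419/(16 + ((7*9)*11)²) = -419/(16 + (63*11)²) = -419/(16 + 693²) = -419/(16 + 480249) = -419/480265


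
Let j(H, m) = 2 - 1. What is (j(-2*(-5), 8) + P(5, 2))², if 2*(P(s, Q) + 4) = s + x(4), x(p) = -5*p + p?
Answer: 289/4 ≈ 72.250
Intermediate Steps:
j(H, m) = 1
x(p) = -4*p
P(s, Q) = -12 + s/2 (P(s, Q) = -4 + (s - 4*4)/2 = -4 + (s - 16)/2 = -4 + (-16 + s)/2 = -4 + (-8 + s/2) = -12 + s/2)
(j(-2*(-5), 8) + P(5, 2))² = (1 + (-12 + (½)*5))² = (1 + (-12 + 5/2))² = (1 - 19/2)² = (-17/2)² = 289/4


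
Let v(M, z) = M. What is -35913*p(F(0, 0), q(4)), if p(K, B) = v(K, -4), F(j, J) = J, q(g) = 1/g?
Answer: 0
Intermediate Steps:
q(g) = 1/g
p(K, B) = K
-35913*p(F(0, 0), q(4)) = -35913*0 = 0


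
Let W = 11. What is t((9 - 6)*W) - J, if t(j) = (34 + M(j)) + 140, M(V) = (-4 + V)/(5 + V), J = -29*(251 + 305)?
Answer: 619353/38 ≈ 16299.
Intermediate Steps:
J = -16124 (J = -29*556 = -16124)
M(V) = (-4 + V)/(5 + V)
t(j) = 174 + (-4 + j)/(5 + j) (t(j) = (34 + (-4 + j)/(5 + j)) + 140 = 174 + (-4 + j)/(5 + j))
t((9 - 6)*W) - J = (866 + 175*((9 - 6)*11))/(5 + (9 - 6)*11) - 1*(-16124) = (866 + 175*(3*11))/(5 + 3*11) + 16124 = (866 + 175*33)/(5 + 33) + 16124 = (866 + 5775)/38 + 16124 = (1/38)*6641 + 16124 = 6641/38 + 16124 = 619353/38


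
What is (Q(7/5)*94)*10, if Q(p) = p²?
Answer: 9212/5 ≈ 1842.4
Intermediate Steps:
(Q(7/5)*94)*10 = ((7/5)²*94)*10 = ((49/25)*94)*10 = (4606/25)*10 = 9212/5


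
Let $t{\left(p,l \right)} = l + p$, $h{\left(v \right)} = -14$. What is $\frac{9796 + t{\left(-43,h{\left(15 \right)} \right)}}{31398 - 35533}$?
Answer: $- \frac{9739}{4135} \approx -2.3553$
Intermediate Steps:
$\frac{9796 + t{\left(-43,h{\left(15 \right)} \right)}}{31398 - 35533} = \frac{9796 - 57}{31398 - 35533} = \frac{9796 - 57}{-4135} = 9739 \left(- \frac{1}{4135}\right) = - \frac{9739}{4135}$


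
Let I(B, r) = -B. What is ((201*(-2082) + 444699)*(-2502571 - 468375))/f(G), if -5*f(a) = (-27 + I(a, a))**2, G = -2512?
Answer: 77889291282/1235045 ≈ 63066.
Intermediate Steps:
f(a) = -(-27 - a)**2/5
((201*(-2082) + 444699)*(-2502571 - 468375))/f(G) = ((201*(-2082) + 444699)*(-2502571 - 468375))/((-(27 - 2512)**2/5)) = ((-418482 + 444699)*(-2970946))/((-1/5*(-2485)**2)) = (26217*(-2970946))/((-1/5*6175225)) = -77889291282/(-1235045) = -77889291282*(-1/1235045) = 77889291282/1235045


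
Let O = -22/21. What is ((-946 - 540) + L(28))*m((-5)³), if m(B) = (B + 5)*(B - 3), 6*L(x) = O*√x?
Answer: -22824960 - 112640*√7/21 ≈ -2.2839e+7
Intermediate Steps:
O = -22/21 (O = -22*1/21 = -22/21 ≈ -1.0476)
L(x) = -11*√x/63 (L(x) = (-22*√x/21)/6 = -11*√x/63)
m(B) = (-3 + B)*(5 + B) (m(B) = (5 + B)*(-3 + B) = (-3 + B)*(5 + B))
((-946 - 540) + L(28))*m((-5)³) = ((-946 - 540) - 22*√7/63)*(-15 + ((-5)³)² + 2*(-5)³) = (-1486 - 22*√7/63)*(-15 + (-125)² + 2*(-125)) = (-1486 - 22*√7/63)*(-15 + 15625 - 250) = (-1486 - 22*√7/63)*15360 = -22824960 - 112640*√7/21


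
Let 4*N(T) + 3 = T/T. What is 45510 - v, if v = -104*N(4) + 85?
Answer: 45373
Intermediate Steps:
N(T) = -½ (N(T) = -¾ + (T/T)/4 = -¾ + (¼)*1 = -¾ + ¼ = -½)
v = 137 (v = -104*(-½) + 85 = 52 + 85 = 137)
45510 - v = 45510 - 1*137 = 45510 - 137 = 45373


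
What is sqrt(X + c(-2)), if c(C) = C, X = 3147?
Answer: sqrt(3145) ≈ 56.080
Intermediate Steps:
sqrt(X + c(-2)) = sqrt(3147 - 2) = sqrt(3145)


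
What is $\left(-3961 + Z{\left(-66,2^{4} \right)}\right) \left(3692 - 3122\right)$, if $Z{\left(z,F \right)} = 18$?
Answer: $-2247510$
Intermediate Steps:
$\left(-3961 + Z{\left(-66,2^{4} \right)}\right) \left(3692 - 3122\right) = \left(-3961 + 18\right) \left(3692 - 3122\right) = \left(-3943\right) 570 = -2247510$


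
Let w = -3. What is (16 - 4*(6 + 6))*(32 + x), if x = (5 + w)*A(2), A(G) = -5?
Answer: -704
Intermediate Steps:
x = -10 (x = (5 - 3)*(-5) = 2*(-5) = -10)
(16 - 4*(6 + 6))*(32 + x) = (16 - 4*(6 + 6))*(32 - 10) = (16 - 4*12)*22 = (16 - 1*48)*22 = (16 - 48)*22 = -32*22 = -704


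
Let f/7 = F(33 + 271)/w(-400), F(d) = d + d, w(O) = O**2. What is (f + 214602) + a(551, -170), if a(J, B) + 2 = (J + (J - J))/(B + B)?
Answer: 18240864511/85000 ≈ 2.1460e+5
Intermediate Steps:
a(J, B) = -2 + J/(2*B) (a(J, B) = -2 + (J + (J - J))/(B + B) = -2 + (J + 0)/((2*B)) = -2 + J*(1/(2*B)) = -2 + J/(2*B))
F(d) = 2*d
f = 133/5000 (f = 7*((2*(33 + 271))/((-400)**2)) = 7*((2*304)/160000) = 7*(608*(1/160000)) = 7*(19/5000) = 133/5000 ≈ 0.026600)
(f + 214602) + a(551, -170) = (133/5000 + 214602) + (-2 + (1/2)*551/(-170)) = 1073010133/5000 + (-2 + (1/2)*551*(-1/170)) = 1073010133/5000 + (-2 - 551/340) = 1073010133/5000 - 1231/340 = 18240864511/85000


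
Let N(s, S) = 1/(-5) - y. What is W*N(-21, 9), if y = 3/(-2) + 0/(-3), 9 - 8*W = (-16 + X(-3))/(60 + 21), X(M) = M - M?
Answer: 1937/1296 ≈ 1.4946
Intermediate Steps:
X(M) = 0
W = 745/648 (W = 9/8 - (-16 + 0)/(8*(60 + 21)) = 9/8 - (-2)/81 = 9/8 - 1/8*(-16/81) = 9/8 + 2/81 = 745/648 ≈ 1.1497)
y = -3/2 (y = 3*(-1/2) + 0*(-1/3) = -3/2 + 0 = -3/2 ≈ -1.5000)
N(s, S) = 13/10 (N(s, S) = 1/(-5) - 1*(-3/2) = -1/5 + 3/2 = 13/10)
W*N(-21, 9) = (745/648)*(13/10) = 1937/1296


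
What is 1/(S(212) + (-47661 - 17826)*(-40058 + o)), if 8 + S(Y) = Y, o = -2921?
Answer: 1/2814565977 ≈ 3.5529e-10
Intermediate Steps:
S(Y) = -8 + Y
1/(S(212) + (-47661 - 17826)*(-40058 + o)) = 1/((-8 + 212) + (-47661 - 17826)*(-40058 - 2921)) = 1/(204 - 65487*(-42979)) = 1/(204 + 2814565773) = 1/2814565977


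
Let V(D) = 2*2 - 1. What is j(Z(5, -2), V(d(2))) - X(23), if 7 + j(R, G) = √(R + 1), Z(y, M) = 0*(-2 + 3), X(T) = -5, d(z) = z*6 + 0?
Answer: -1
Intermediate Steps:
d(z) = 6*z (d(z) = 6*z + 0 = 6*z)
V(D) = 3 (V(D) = 4 - 1 = 3)
Z(y, M) = 0 (Z(y, M) = 0*1 = 0)
j(R, G) = -7 + √(1 + R) (j(R, G) = -7 + √(R + 1) = -7 + √(1 + R))
j(Z(5, -2), V(d(2))) - X(23) = (-7 + √(1 + 0)) - 1*(-5) = (-7 + √1) + 5 = (-7 + 1) + 5 = -6 + 5 = -1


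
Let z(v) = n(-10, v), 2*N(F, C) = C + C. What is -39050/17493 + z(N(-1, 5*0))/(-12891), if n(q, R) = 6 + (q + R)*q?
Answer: -168415936/75167421 ≈ -2.2405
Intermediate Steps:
n(q, R) = 6 + q*(R + q) (n(q, R) = 6 + (R + q)*q = 6 + q*(R + q))
N(F, C) = C (N(F, C) = (C + C)/2 = (2*C)/2 = C)
z(v) = 106 - 10*v (z(v) = 6 + (-10)² + v*(-10) = 6 + 100 - 10*v = 106 - 10*v)
-39050/17493 + z(N(-1, 5*0))/(-12891) = -39050/17493 + (106 - 50*0)/(-12891) = -39050*1/17493 + (106 - 10*0)*(-1/12891) = -39050/17493 + (106 + 0)*(-1/12891) = -39050/17493 + 106*(-1/12891) = -39050/17493 - 106/12891 = -168415936/75167421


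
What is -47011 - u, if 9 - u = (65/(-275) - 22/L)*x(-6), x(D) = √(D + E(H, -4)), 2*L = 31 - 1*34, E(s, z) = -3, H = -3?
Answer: -47020 + 2381*I/55 ≈ -47020.0 + 43.291*I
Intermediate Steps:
L = -3/2 (L = (31 - 1*34)/2 = (31 - 34)/2 = (½)*(-3) = -3/2 ≈ -1.5000)
x(D) = √(-3 + D) (x(D) = √(D - 3) = √(-3 + D))
u = 9 - 2381*I/55 (u = 9 - (65/(-275) - 22/(-3/2))*√(-3 - 6) = 9 - (65*(-1/275) - 22*(-⅔))*√(-9) = 9 - (-13/55 + 44/3)*3*I = 9 - 2381*3*I/165 = 9 - 2381*I/55 ≈ 9.0 - 43.291*I)
-47011 - u = -47011 - (9 - 2381*I/55) = -47011 + (-9 + 2381*I/55) = -47020 + 2381*I/55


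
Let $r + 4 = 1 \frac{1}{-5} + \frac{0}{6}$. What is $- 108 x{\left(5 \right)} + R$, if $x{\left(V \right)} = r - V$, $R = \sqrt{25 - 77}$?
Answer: $\frac{4968}{5} + 2 i \sqrt{13} \approx 993.6 + 7.2111 i$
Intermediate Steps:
$R = 2 i \sqrt{13}$ ($R = \sqrt{-52} = 2 i \sqrt{13} \approx 7.2111 i$)
$r = - \frac{21}{5}$ ($r = -4 + \left(1 \frac{1}{-5} + \frac{0}{6}\right) = -4 + \left(1 \left(- \frac{1}{5}\right) + 0 \cdot \frac{1}{6}\right) = -4 + \left(- \frac{1}{5} + 0\right) = -4 - \frac{1}{5} = - \frac{21}{5} \approx -4.2$)
$x{\left(V \right)} = - \frac{21}{5} - V$
$- 108 x{\left(5 \right)} + R = - 108 \left(- \frac{21}{5} - 5\right) + 2 i \sqrt{13} = \left(-108\right) \left(- \frac{46}{5}\right) + 2 i \sqrt{13} = \frac{4968}{5} + 2 i \sqrt{13}$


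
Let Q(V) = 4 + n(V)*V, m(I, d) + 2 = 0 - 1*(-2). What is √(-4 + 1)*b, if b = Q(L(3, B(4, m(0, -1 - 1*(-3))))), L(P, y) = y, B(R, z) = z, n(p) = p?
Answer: 4*I*√3 ≈ 6.9282*I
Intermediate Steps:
m(I, d) = 0 (m(I, d) = -2 + (0 - 1*(-2)) = -2 + (0 + 2) = -2 + 2 = 0)
Q(V) = 4 + V² (Q(V) = 4 + V*V = 4 + V²)
b = 4 (b = 4 + 0² = 4 + 0 = 4)
√(-4 + 1)*b = √(-4 + 1)*4 = √(-3)*4 = (I*√3)*4 = 4*I*√3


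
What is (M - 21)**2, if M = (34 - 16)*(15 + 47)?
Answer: 1199025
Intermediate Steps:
M = 1116 (M = 18*62 = 1116)
(M - 21)**2 = (1116 - 21)**2 = 1095**2 = 1199025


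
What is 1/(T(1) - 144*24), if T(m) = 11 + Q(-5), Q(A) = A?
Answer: -1/3450 ≈ -0.00028986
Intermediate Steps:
T(m) = 6 (T(m) = 11 - 5 = 6)
1/(T(1) - 144*24) = 1/(6 - 144*24) = 1/(6 - 3456) = 1/(-3450) = -1/3450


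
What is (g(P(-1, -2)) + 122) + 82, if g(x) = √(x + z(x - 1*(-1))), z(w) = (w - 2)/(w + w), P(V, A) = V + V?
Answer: 204 + I*√2/2 ≈ 204.0 + 0.70711*I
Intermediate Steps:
P(V, A) = 2*V
z(w) = (-2 + w)/(2*w) (z(w) = (-2 + w)/((2*w)) = (-2 + w)*(1/(2*w)) = (-2 + w)/(2*w))
g(x) = √(x + (-1 + x)/(2*(1 + x))) (g(x) = √(x + (-2 + (x - 1*(-1)))/(2*(x - 1*(-1)))) = √(x + (-2 + (x + 1))/(2*(x + 1))) = √(x + (-2 + (1 + x))/(2*(1 + x))) = √(x + (-1 + x)/(2*(1 + x))))
(g(P(-1, -2)) + 122) + 82 = (√2*√((-1 + 2*(-1) + 2*(2*(-1))*(1 + 2*(-1)))/(1 + 2*(-1)))/2 + 122) + 82 = (√2*√((-1 - 2 + 2*(-2)*(1 - 2))/(1 - 2))/2 + 122) + 82 = (√2*√((-1 - 2 + 2*(-2)*(-1))/(-1))/2 + 122) + 82 = (√2*√(-(-1 - 2 + 4))/2 + 122) + 82 = (√2*√(-1*1)/2 + 122) + 82 = (√2*√(-1)/2 + 122) + 82 = (√2*I/2 + 122) + 82 = (I*√2/2 + 122) + 82 = (122 + I*√2/2) + 82 = 204 + I*√2/2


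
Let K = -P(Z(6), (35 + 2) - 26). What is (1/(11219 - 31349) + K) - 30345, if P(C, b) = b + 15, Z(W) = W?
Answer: -611368231/20130 ≈ -30371.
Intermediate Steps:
P(C, b) = 15 + b
K = -26 (K = -(15 + ((35 + 2) - 26)) = -(15 + (37 - 26)) = -(15 + 11) = -1*26 = -26)
(1/(11219 - 31349) + K) - 30345 = (1/(11219 - 31349) - 26) - 30345 = (1/(-20130) - 26) - 30345 = (-1/20130 - 26) - 30345 = -523381/20130 - 30345 = -611368231/20130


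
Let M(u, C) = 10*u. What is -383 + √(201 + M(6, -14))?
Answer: -383 + 3*√29 ≈ -366.84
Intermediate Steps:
-383 + √(201 + M(6, -14)) = -383 + √(201 + 10*6) = -383 + √(201 + 60) = -383 + √261 = -383 + 3*√29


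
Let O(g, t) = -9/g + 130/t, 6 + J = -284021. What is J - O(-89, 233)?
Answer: -5889881566/20737 ≈ -2.8403e+5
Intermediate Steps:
J = -284027 (J = -6 - 284021 = -284027)
J - O(-89, 233) = -284027 - (-9/(-89) + 130/233) = -284027 - (-9*(-1/89) + 130*(1/233)) = -284027 - (9/89 + 130/233) = -284027 - 1*13667/20737 = -284027 - 13667/20737 = -5889881566/20737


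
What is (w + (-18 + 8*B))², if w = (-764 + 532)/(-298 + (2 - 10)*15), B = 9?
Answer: 130005604/43681 ≈ 2976.3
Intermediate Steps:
w = 116/209 (w = -232/(-298 - 8*15) = -232/(-298 - 120) = -232/(-418) = -232*(-1/418) = 116/209 ≈ 0.55502)
(w + (-18 + 8*B))² = (116/209 + (-18 + 8*9))² = (116/209 + (-18 + 72))² = (116/209 + 54)² = (11402/209)² = 130005604/43681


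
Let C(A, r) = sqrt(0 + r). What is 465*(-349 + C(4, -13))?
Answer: -162285 + 465*I*sqrt(13) ≈ -1.6229e+5 + 1676.6*I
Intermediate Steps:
C(A, r) = sqrt(r)
465*(-349 + C(4, -13)) = 465*(-349 + sqrt(-13)) = 465*(-349 + I*sqrt(13)) = -162285 + 465*I*sqrt(13)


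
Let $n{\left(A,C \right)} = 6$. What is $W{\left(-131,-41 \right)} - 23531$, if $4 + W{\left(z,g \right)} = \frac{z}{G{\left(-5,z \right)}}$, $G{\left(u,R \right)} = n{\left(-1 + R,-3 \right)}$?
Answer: $- \frac{141341}{6} \approx -23557.0$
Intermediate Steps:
$G{\left(u,R \right)} = 6$
$W{\left(z,g \right)} = -4 + \frac{z}{6}$
$W{\left(-131,-41 \right)} - 23531 = \left(-4 + \frac{1}{6} \left(-131\right)\right) - 23531 = \left(-4 - \frac{131}{6}\right) - 23531 = - \frac{155}{6} - 23531 = - \frac{141341}{6}$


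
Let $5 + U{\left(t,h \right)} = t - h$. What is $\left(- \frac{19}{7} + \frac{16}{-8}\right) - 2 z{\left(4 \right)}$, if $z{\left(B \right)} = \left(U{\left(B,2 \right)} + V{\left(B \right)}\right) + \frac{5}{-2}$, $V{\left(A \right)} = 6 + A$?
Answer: $- \frac{96}{7} \approx -13.714$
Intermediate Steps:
$U{\left(t,h \right)} = -5 + t - h$ ($U{\left(t,h \right)} = -5 - \left(h - t\right) = -5 + t - h$)
$z{\left(B \right)} = - \frac{7}{2} + 2 B$ ($z{\left(B \right)} = \left(\left(-5 + B - 2\right) + \left(6 + B\right)\right) + \frac{5}{-2} = \left(\left(-5 + B - 2\right) + \left(6 + B\right)\right) + 5 \left(- \frac{1}{2}\right) = \left(\left(-7 + B\right) + \left(6 + B\right)\right) - \frac{5}{2} = \left(-1 + 2 B\right) - \frac{5}{2} = - \frac{7}{2} + 2 B$)
$\left(- \frac{19}{7} + \frac{16}{-8}\right) - 2 z{\left(4 \right)} = \left(- \frac{19}{7} + \frac{16}{-8}\right) - 2 \left(- \frac{7}{2} + 2 \cdot 4\right) = \left(\left(-19\right) \frac{1}{7} + 16 \left(- \frac{1}{8}\right)\right) - 2 \left(- \frac{7}{2} + 8\right) = \left(- \frac{19}{7} - 2\right) - 9 = - \frac{33}{7} - 9 = - \frac{96}{7}$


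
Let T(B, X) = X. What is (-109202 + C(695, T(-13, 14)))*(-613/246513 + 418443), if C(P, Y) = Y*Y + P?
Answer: -11172457133386906/246513 ≈ -4.5322e+10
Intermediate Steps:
C(P, Y) = P + Y² (C(P, Y) = Y² + P = P + Y²)
(-109202 + C(695, T(-13, 14)))*(-613/246513 + 418443) = (-109202 + (695 + 14²))*(-613/246513 + 418443) = (-109202 + (695 + 196))*(-613*1/246513 + 418443) = (-109202 + 891)*(-613/246513 + 418443) = -108311*103151638646/246513 = -11172457133386906/246513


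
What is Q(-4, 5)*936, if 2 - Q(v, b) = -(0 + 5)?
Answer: 6552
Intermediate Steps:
Q(v, b) = 7 (Q(v, b) = 2 - (-1)*(0 + 5) = 2 - (-1)*5 = 2 - 1*(-5) = 2 + 5 = 7)
Q(-4, 5)*936 = 7*936 = 6552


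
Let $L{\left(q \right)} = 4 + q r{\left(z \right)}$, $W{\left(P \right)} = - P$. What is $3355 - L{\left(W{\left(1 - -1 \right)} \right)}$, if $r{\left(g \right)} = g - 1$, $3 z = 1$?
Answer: $\frac{10049}{3} \approx 3349.7$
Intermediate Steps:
$z = \frac{1}{3}$ ($z = \frac{1}{3} \cdot 1 = \frac{1}{3} \approx 0.33333$)
$r{\left(g \right)} = -1 + g$
$L{\left(q \right)} = 4 - \frac{2 q}{3}$ ($L{\left(q \right)} = 4 + q \left(-1 + \frac{1}{3}\right) = 4 + q \left(- \frac{2}{3}\right) = 4 - \frac{2 q}{3}$)
$3355 - L{\left(W{\left(1 - -1 \right)} \right)} = 3355 - \left(4 - \frac{2 \left(- (1 - -1)\right)}{3}\right) = 3355 - \left(4 - \frac{2 \left(- (1 + 1)\right)}{3}\right) = 3355 - \left(4 - \frac{2 \left(\left(-1\right) 2\right)}{3}\right) = 3355 - \left(4 - - \frac{4}{3}\right) = 3355 - \left(4 + \frac{4}{3}\right) = 3355 - \frac{16}{3} = \frac{10049}{3}$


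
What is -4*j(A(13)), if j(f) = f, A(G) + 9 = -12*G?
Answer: 660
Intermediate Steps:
A(G) = -9 - 12*G
-4*j(A(13)) = -4*(-9 - 12*13) = -4*(-9 - 156) = -4*(-165) = 660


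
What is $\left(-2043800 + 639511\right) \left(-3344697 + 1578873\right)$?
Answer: $2479727219136$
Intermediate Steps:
$\left(-2043800 + 639511\right) \left(-3344697 + 1578873\right) = \left(-1404289\right) \left(-1765824\right) = 2479727219136$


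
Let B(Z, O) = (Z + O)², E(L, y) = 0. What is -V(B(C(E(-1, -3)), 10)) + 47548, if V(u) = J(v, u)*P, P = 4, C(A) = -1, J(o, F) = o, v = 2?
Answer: 47540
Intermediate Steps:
B(Z, O) = (O + Z)²
V(u) = 8 (V(u) = 2*4 = 8)
-V(B(C(E(-1, -3)), 10)) + 47548 = -1*8 + 47548 = -8 + 47548 = 47540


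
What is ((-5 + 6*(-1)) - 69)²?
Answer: 6400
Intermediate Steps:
((-5 + 6*(-1)) - 69)² = ((-5 - 6) - 69)² = (-11 - 69)² = (-80)² = 6400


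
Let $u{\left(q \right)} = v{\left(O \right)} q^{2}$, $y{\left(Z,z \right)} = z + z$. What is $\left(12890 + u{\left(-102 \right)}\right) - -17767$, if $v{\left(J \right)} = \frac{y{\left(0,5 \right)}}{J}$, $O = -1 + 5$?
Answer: $56667$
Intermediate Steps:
$y{\left(Z,z \right)} = 2 z$
$O = 4$
$v{\left(J \right)} = \frac{10}{J}$ ($v{\left(J \right)} = \frac{2 \cdot 5}{J} = \frac{10}{J}$)
$u{\left(q \right)} = \frac{5 q^{2}}{2}$ ($u{\left(q \right)} = \frac{10}{4} q^{2} = 10 \cdot \frac{1}{4} q^{2} = \frac{5 q^{2}}{2}$)
$\left(12890 + u{\left(-102 \right)}\right) - -17767 = \left(12890 + \frac{5 \left(-102\right)^{2}}{2}\right) - -17767 = \left(12890 + \frac{5}{2} \cdot 10404\right) + 17767 = \left(12890 + 26010\right) + 17767 = 38900 + 17767 = 56667$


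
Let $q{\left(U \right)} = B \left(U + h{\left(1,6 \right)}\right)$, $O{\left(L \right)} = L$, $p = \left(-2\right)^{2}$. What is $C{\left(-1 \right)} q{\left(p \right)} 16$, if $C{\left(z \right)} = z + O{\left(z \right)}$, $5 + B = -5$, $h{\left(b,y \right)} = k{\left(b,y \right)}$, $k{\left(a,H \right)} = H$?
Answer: $3200$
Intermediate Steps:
$h{\left(b,y \right)} = y$
$p = 4$
$B = -10$ ($B = -5 - 5 = -10$)
$C{\left(z \right)} = 2 z$ ($C{\left(z \right)} = z + z = 2 z$)
$q{\left(U \right)} = -60 - 10 U$ ($q{\left(U \right)} = - 10 \left(U + 6\right) = - 10 \left(6 + U\right) = -60 - 10 U$)
$C{\left(-1 \right)} q{\left(p \right)} 16 = 2 \left(-1\right) \left(-60 - 40\right) 16 = - 2 \left(-60 - 40\right) 16 = \left(-2\right) \left(-100\right) 16 = 200 \cdot 16 = 3200$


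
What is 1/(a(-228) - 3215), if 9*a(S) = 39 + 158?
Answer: -9/28738 ≈ -0.00031317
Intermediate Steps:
a(S) = 197/9 (a(S) = (39 + 158)/9 = (⅑)*197 = 197/9)
1/(a(-228) - 3215) = 1/(197/9 - 3215) = 1/(-28738/9) = -9/28738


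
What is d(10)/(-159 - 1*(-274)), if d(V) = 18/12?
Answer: 3/230 ≈ 0.013043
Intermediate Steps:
d(V) = 3/2 (d(V) = 18*(1/12) = 3/2)
d(10)/(-159 - 1*(-274)) = 3/(2*(-159 - 1*(-274))) = 3/(2*(-159 + 274)) = (3/2)/115 = (3/2)*(1/115) = 3/230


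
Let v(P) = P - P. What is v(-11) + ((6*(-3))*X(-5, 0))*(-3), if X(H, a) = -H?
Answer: 270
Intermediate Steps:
v(P) = 0
v(-11) + ((6*(-3))*X(-5, 0))*(-3) = 0 + ((6*(-3))*(-1*(-5)))*(-3) = 0 - 18*5*(-3) = 0 - 90*(-3) = 0 + 270 = 270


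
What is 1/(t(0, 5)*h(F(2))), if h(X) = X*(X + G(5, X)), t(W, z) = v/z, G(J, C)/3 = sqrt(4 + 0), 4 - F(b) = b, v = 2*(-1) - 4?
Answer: -5/96 ≈ -0.052083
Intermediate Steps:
v = -6 (v = -2 - 4 = -6)
F(b) = 4 - b
G(J, C) = 6 (G(J, C) = 3*sqrt(4 + 0) = 3*sqrt(4) = 3*2 = 6)
t(W, z) = -6/z
h(X) = X*(6 + X) (h(X) = X*(X + 6) = X*(6 + X))
1/(t(0, 5)*h(F(2))) = 1/((-6/5)*((4 - 1*2)*(6 + (4 - 1*2)))) = 1/((-6*1/5)*((4 - 2)*(6 + (4 - 2)))) = 1/(-12*(6 + 2)/5) = 1/(-12*8/5) = 1/(-6/5*16) = 1/(-96/5) = -5/96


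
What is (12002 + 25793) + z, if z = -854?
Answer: 36941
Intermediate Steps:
(12002 + 25793) + z = (12002 + 25793) - 854 = 37795 - 854 = 36941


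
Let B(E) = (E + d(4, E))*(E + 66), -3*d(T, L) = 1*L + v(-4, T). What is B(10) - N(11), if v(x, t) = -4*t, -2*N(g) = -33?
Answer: 1791/2 ≈ 895.50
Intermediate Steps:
N(g) = 33/2 (N(g) = -½*(-33) = 33/2)
d(T, L) = -L/3 + 4*T/3 (d(T, L) = -(1*L - 4*T)/3 = -(L - 4*T)/3 = -L/3 + 4*T/3)
B(E) = (66 + E)*(16/3 + 2*E/3) (B(E) = (E + (-E/3 + (4/3)*4))*(E + 66) = (E + (-E/3 + 16/3))*(66 + E) = (E + (16/3 - E/3))*(66 + E) = (16/3 + 2*E/3)*(66 + E) = (66 + E)*(16/3 + 2*E/3))
B(10) - N(11) = (352 + (⅔)*10² + (148/3)*10) - 1*33/2 = (352 + (⅔)*100 + 1480/3) - 33/2 = (352 + 200/3 + 1480/3) - 33/2 = 912 - 33/2 = 1791/2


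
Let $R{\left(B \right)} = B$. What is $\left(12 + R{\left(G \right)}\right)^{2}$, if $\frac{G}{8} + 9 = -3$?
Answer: $7056$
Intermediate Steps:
$G = -96$ ($G = -72 + 8 \left(-3\right) = -72 - 24 = -96$)
$\left(12 + R{\left(G \right)}\right)^{2} = \left(12 - 96\right)^{2} = \left(-84\right)^{2} = 7056$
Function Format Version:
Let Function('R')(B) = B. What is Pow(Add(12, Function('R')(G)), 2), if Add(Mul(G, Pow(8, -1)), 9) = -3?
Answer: 7056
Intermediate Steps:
G = -96 (G = Add(-72, Mul(8, -3)) = Add(-72, -24) = -96)
Pow(Add(12, Function('R')(G)), 2) = Pow(Add(12, -96), 2) = Pow(-84, 2) = 7056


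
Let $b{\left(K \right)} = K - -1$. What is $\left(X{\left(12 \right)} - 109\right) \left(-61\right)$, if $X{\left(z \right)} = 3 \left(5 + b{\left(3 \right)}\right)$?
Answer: $5002$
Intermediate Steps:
$b{\left(K \right)} = 1 + K$ ($b{\left(K \right)} = K + 1 = 1 + K$)
$X{\left(z \right)} = 27$ ($X{\left(z \right)} = 3 \left(5 + \left(1 + 3\right)\right) = 3 \left(5 + 4\right) = 3 \cdot 9 = 27$)
$\left(X{\left(12 \right)} - 109\right) \left(-61\right) = \left(27 - 109\right) \left(-61\right) = \left(-82\right) \left(-61\right) = 5002$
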